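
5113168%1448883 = 766519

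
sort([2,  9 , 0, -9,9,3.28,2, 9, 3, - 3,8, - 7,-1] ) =[  -  9, - 7, - 3, - 1, 0,2,2,3,3.28,8,9,9,9]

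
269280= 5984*45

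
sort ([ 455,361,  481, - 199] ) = [ - 199,361, 455,481]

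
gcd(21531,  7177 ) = 7177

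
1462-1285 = 177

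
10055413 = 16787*599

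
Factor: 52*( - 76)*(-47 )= 2^4*13^1*19^1*47^1 = 185744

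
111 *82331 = 9138741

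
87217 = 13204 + 74013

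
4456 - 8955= - 4499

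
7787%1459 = 492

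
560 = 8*70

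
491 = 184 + 307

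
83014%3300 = 514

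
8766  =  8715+51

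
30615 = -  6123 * ( - 5)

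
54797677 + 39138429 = 93936106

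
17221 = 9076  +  8145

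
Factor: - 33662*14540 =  - 489445480 = -2^3*5^1*727^1 * 16831^1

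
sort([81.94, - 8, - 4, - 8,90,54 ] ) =[  -  8,  -  8, - 4, 54,81.94,90]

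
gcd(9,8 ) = 1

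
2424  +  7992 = 10416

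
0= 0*867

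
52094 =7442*7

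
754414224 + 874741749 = 1629155973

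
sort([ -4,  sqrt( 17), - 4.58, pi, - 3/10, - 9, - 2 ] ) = [ - 9, - 4.58, - 4, - 2, - 3/10, pi, sqrt( 17 )]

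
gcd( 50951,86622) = 1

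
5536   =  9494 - 3958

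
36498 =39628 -3130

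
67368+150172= 217540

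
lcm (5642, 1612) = 11284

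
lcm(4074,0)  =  0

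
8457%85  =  42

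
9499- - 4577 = 14076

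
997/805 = 997/805 = 1.24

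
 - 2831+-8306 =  - 11137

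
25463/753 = 25463/753 = 33.82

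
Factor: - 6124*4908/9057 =- 10018864/3019 = - 2^4 * 409^1*1531^1*3019^( - 1)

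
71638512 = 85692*836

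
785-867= - 82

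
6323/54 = 117 + 5/54 = 117.09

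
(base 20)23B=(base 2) 1101100111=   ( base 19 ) 27g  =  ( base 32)r7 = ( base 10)871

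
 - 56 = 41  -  97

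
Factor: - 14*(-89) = 1246 = 2^1*7^1*89^1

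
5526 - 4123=1403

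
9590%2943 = 761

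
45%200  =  45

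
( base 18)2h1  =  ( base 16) 3BB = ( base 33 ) SV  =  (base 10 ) 955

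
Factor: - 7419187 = - 7419187^1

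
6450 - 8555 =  -2105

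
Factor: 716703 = 3^1*13^1*17^1*23^1*47^1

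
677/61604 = 677/61604 = 0.01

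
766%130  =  116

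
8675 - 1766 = 6909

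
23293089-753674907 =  - 730381818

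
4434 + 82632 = 87066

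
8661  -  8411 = 250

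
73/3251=73/3251 =0.02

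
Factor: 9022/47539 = 26/137  =  2^1*13^1*137^( - 1 ) 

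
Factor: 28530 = 2^1*3^2*5^1 *317^1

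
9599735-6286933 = 3312802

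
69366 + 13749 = 83115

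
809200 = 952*850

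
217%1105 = 217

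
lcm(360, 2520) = 2520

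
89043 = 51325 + 37718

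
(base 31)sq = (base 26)18A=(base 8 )1576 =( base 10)894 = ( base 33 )r3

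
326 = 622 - 296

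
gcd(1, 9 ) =1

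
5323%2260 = 803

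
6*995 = 5970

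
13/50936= 13/50936 = 0.00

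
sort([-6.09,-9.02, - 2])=[  -  9.02, - 6.09,- 2 ] 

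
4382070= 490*8943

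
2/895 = 2/895  =  0.00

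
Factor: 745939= 745939^1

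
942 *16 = 15072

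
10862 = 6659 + 4203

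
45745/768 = 59 + 433/768= 59.56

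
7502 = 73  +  7429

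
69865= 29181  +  40684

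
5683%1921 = 1841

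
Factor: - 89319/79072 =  - 2^( - 5)*3^1*7^( - 1 )*19^1*353^( - 1) * 1567^1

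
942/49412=471/24706 = 0.02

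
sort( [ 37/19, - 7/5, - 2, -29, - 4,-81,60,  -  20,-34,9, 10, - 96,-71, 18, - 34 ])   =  [ - 96, - 81,-71,-34, - 34,  -  29,- 20 ,-4, - 2,- 7/5, 37/19, 9,10,18, 60] 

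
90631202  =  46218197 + 44413005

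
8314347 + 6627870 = 14942217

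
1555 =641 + 914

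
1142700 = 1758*650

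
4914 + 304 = 5218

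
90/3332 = 45/1666 = 0.03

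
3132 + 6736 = 9868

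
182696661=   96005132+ 86691529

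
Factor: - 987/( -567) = 47/27 = 3^( - 3)*47^1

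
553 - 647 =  - 94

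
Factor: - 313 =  - 313^1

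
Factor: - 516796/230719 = -2^2*7^1*18457^1*230719^(-1 ) 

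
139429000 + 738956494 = 878385494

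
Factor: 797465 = 5^1*349^1*457^1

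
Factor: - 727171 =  - 491^1 * 1481^1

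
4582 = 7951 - 3369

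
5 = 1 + 4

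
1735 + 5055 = 6790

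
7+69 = 76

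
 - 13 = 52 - 65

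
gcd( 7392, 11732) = 28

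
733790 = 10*73379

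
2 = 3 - 1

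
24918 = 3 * 8306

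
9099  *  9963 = 90653337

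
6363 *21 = 133623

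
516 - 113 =403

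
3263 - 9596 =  - 6333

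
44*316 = 13904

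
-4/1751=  - 1 + 1747/1751=- 0.00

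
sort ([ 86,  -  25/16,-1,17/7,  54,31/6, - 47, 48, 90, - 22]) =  [ -47 , - 22,- 25/16,  -  1, 17/7,  31/6, 48,54  ,  86, 90]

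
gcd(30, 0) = 30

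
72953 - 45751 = 27202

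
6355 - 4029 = 2326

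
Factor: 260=2^2 *5^1*13^1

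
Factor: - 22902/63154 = - 33/91 = -3^1*7^ ( - 1 )*11^1*13^( - 1)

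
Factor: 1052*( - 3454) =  - 2^3* 11^1*157^1 * 263^1 = - 3633608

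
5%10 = 5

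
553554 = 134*4131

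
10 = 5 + 5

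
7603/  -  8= - 7603/8= - 950.38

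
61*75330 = 4595130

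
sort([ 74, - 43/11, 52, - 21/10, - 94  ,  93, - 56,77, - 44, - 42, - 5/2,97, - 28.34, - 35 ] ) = [ - 94, - 56  , - 44, - 42, - 35, - 28.34,-43/11, - 5/2,-21/10, 52, 74 , 77, 93, 97] 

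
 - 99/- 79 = 1 + 20/79 = 1.25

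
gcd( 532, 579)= 1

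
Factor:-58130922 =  - 2^1*3^1*17^1*37^1*73^1*211^1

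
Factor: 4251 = 3^1*13^1 * 109^1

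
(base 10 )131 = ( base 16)83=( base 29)4F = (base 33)3W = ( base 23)5G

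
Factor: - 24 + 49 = 5^2 = 25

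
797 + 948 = 1745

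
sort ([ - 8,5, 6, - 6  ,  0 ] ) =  [ - 8, - 6, 0 , 5, 6] 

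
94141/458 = 94141/458 = 205.55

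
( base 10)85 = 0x55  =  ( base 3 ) 10011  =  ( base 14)61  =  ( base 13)67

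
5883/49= 120 + 3/49  =  120.06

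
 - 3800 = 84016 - 87816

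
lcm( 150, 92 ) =6900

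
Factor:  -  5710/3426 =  - 5/3 = - 3^ ( - 1 ) * 5^1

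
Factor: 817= 19^1*43^1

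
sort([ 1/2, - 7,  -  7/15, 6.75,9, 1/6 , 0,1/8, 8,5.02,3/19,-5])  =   [ - 7,-5, - 7/15,0, 1/8, 3/19, 1/6, 1/2,5.02, 6.75,8, 9]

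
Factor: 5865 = 3^1*5^1*17^1*23^1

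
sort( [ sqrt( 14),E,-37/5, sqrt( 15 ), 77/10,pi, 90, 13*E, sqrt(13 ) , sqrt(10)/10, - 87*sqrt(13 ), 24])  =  [-87*sqrt( 13),  -  37/5, sqrt( 10 )/10, E , pi, sqrt ( 13 ),sqrt(14 ), sqrt(15),77/10,24, 13 * E,  90]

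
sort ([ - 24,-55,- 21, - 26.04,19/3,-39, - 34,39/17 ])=[ -55,  -  39,-34,-26.04, - 24,- 21,39/17 , 19/3 ]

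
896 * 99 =88704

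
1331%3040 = 1331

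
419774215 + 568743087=988517302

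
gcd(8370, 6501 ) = 3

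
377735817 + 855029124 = 1232764941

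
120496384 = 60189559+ 60306825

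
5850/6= 975= 975.00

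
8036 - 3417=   4619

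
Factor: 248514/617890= 183/455 = 3^1*5^( - 1 ) * 7^( - 1)*13^(-1 )*61^1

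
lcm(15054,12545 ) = 75270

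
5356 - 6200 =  - 844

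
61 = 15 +46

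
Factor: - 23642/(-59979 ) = 2^1 *3^ ( - 1)*11821^1*19993^( - 1) 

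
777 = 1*777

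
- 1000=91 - 1091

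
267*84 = 22428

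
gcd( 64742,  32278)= 2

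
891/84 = 10+17/28=10.61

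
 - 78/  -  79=78/79 = 0.99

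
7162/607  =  7162/607 = 11.80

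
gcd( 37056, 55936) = 64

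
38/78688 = 19/39344 = 0.00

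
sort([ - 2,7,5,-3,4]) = [ - 3,-2,4,  5,7]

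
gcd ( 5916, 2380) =68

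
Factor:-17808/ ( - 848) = 3^1* 7^1 = 21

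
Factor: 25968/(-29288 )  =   - 2^1 * 3^1*7^( - 1 )*523^( - 1 )  *541^1 = - 3246/3661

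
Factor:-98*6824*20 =-13375040 = - 2^6*5^1*7^2 * 853^1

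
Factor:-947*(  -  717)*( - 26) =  - 2^1*3^1 * 13^1*239^1*947^1 =- 17653974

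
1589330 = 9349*170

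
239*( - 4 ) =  - 956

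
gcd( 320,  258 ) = 2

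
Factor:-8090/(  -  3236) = 5/2 = 2^( - 1)*5^1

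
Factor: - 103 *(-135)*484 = 6730020 = 2^2 * 3^3*5^1*11^2 * 103^1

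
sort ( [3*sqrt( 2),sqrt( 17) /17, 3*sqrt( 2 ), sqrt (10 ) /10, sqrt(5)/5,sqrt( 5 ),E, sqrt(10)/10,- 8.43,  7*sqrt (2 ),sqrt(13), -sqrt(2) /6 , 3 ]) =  [-8.43 ,-sqrt (2)/6, sqrt( 17 )/17,sqrt(10)/10,  sqrt( 10)/10, sqrt(5)/5, sqrt (5),E,3,sqrt (13),  3*sqrt(2), 3*sqrt(2 ),7*sqrt( 2)]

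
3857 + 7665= 11522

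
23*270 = 6210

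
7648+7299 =14947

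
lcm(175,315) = 1575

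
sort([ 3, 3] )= [3, 3] 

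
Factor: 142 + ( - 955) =-3^1*271^1=- 813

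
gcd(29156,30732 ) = 788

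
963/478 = 963/478  =  2.01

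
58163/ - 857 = - 58163/857 = - 67.87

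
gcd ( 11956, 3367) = 7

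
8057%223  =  29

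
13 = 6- - 7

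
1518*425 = 645150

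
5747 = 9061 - 3314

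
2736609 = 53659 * 51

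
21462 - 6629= 14833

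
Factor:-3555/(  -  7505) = 9/19 =3^2*19^( - 1) 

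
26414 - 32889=  -  6475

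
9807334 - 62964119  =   - 53156785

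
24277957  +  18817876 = 43095833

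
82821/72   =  27607/24= 1150.29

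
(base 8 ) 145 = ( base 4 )1211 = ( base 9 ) 122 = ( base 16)65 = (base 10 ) 101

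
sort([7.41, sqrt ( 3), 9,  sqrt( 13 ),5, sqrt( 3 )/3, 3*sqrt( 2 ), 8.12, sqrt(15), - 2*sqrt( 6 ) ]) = [ - 2*sqrt(6 ), sqrt( 3 )/3, sqrt ( 3), sqrt( 13 ), sqrt( 15), 3*sqrt( 2),5, 7.41, 8.12 , 9 ] 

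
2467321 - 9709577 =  - 7242256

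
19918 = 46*433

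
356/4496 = 89/1124 = 0.08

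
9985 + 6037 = 16022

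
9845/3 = 3281 + 2/3 = 3281.67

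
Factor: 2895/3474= 5/6 =2^(-1) *3^( - 1 ) * 5^1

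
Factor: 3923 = 3923^1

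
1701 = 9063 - 7362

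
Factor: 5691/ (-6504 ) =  - 2^(  -  3) * 7^1=   -7/8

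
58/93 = 58/93 = 0.62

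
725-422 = 303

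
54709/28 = 1953 + 25/28 = 1953.89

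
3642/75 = 48 + 14/25=48.56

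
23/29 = 23/29  =  0.79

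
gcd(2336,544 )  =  32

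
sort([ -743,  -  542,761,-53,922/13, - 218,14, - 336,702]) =[  -  743, - 542 , - 336, -218, - 53,14,922/13,  702,761]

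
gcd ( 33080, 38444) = 4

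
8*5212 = 41696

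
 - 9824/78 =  - 126 + 2/39 = - 125.95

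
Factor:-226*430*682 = - 66276760  =  - 2^3*5^1*11^1*31^1 *43^1*113^1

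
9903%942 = 483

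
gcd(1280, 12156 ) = 4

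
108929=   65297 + 43632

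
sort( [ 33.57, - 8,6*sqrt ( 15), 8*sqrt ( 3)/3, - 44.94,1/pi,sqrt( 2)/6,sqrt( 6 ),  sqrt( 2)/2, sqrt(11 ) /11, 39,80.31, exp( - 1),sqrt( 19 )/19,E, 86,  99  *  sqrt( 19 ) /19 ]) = [ - 44.94, - 8,sqrt( 19)/19,sqrt (2 ) /6, sqrt (11 ) /11,1/pi,exp( -1 ), sqrt( 2)/2,sqrt(6),E, 8*sqrt( 3 )/3 , 99 *sqrt( 19 ) /19,6*sqrt( 15 ) , 33.57,39,80.31, 86]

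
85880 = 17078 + 68802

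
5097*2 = 10194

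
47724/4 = 11931  =  11931.00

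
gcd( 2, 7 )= 1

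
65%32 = 1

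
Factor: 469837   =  107^1*4391^1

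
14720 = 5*2944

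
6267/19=329 + 16/19 = 329.84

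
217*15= 3255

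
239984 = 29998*8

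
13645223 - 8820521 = 4824702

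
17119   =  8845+8274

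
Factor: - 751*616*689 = - 318742424=- 2^3*7^1*11^1*13^1*53^1*751^1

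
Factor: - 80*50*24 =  -96000 = - 2^8*3^1*5^3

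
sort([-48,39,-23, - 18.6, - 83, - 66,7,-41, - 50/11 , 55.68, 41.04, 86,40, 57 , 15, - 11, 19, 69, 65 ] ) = [ - 83,-66 , - 48, - 41, - 23,-18.6, - 11, - 50/11,  7, 15,  19,39,40 , 41.04,55.68, 57,65 , 69, 86]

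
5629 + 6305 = 11934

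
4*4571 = 18284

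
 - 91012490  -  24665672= - 115678162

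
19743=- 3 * ( - 6581) 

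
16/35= 16/35 = 0.46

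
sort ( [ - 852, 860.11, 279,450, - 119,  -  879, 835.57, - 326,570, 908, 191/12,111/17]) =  [ - 879, - 852, - 326, - 119, 111/17,  191/12,279, 450,570, 835.57 , 860.11,908]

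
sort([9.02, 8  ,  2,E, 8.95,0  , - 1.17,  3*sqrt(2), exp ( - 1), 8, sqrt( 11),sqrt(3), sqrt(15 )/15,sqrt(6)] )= [-1.17, 0,sqrt(15) /15, exp(- 1), sqrt (3),2,sqrt (6),E,sqrt ( 11), 3*sqrt(2),8,8,8.95,9.02 ]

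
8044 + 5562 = 13606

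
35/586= 35/586=0.06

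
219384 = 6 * 36564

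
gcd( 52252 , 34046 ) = 2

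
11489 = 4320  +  7169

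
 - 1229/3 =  - 1229/3 = -409.67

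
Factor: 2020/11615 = 4/23 =2^2*23^( - 1)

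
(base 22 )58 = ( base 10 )118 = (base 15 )7D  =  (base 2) 1110110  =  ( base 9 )141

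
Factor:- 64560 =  - 2^4*3^1*5^1*269^1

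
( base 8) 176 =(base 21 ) 60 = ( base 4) 1332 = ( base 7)240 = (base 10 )126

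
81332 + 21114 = 102446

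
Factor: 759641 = 759641^1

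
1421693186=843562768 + 578130418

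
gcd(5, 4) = 1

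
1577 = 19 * 83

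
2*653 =1306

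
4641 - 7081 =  - 2440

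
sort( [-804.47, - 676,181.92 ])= [ - 804.47, - 676,181.92 ]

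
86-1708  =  -1622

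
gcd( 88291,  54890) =1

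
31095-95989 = - 64894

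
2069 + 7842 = 9911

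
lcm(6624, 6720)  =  463680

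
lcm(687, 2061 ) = 2061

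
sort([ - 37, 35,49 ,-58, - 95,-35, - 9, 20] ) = [ - 95, - 58 ,-37, - 35, - 9,  20,35, 49]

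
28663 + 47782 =76445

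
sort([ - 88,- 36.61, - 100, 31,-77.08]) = [ - 100, - 88, - 77.08,  -  36.61,31]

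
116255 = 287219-170964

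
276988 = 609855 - 332867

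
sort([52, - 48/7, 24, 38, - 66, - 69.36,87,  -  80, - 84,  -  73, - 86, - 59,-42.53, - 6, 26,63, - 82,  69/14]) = [ - 86 , - 84, - 82, - 80, -73, - 69.36,-66, - 59, - 42.53, - 48/7, - 6, 69/14, 24, 26,38, 52,63, 87]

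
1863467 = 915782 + 947685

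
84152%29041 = 26070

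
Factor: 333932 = 2^2 * 31^1*2693^1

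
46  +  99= 145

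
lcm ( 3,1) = 3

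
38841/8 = 4855 + 1/8 = 4855.12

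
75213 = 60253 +14960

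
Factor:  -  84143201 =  - 101^1*833101^1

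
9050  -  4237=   4813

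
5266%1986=1294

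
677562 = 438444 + 239118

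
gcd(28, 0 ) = 28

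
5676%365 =201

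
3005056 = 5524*544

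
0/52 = 0 = 0.00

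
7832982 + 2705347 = 10538329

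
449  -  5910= - 5461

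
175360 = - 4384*( -40 )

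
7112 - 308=6804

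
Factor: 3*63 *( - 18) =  - 2^1*3^5 * 7^1 = - 3402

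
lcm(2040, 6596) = 197880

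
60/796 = 15/199 =0.08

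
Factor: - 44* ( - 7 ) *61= 2^2*7^1*11^1 * 61^1 = 18788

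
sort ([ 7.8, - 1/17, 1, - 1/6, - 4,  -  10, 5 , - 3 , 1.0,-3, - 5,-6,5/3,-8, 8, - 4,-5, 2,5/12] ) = [ - 10,- 8,-6, - 5, - 5, - 4, - 4, - 3,  -  3, - 1/6, - 1/17,5/12,  1,  1.0 , 5/3, 2, 5, 7.8, 8 ] 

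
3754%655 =479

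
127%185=127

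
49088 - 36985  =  12103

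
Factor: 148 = 2^2*37^1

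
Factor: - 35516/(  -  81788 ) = 7^( - 1)*13^1  *23^( - 1 )*127^ ( - 1 )*683^1 = 8879/20447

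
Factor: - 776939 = -29^1*73^1*367^1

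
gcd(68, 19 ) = 1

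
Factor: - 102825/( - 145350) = 2^( - 1) * 17^( - 1 )* 19^(- 1 )*457^1 = 457/646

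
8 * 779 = 6232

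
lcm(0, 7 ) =0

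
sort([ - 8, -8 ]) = [ - 8 , - 8]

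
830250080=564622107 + 265627973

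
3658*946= 3460468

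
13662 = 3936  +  9726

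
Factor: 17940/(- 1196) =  - 15 = -3^1*5^1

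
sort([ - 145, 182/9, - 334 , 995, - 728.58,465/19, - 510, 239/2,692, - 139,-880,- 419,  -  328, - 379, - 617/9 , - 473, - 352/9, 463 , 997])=[-880, - 728.58,-510, - 473, -419,-379,- 334,  -  328, - 145,-139, -617/9, - 352/9,182/9, 465/19, 239/2 , 463,692 , 995,997]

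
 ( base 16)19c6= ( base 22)ddk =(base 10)6598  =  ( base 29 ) 7OF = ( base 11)4A59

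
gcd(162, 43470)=54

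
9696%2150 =1096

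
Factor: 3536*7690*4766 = 2^6*5^1* 13^1 * 17^1*769^1*2383^1=129596309440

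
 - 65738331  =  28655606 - 94393937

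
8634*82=707988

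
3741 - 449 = 3292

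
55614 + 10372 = 65986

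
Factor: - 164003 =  - 7^2*3347^1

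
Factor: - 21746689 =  - 17^1*139^1*9203^1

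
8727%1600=727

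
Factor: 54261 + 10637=64898 = 2^1*37^1*877^1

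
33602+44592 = 78194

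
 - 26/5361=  - 1+5335/5361 = - 0.00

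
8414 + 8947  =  17361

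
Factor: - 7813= - 13^1*601^1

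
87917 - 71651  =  16266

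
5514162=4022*1371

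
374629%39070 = 22999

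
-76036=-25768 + -50268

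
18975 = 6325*3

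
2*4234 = 8468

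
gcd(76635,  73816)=1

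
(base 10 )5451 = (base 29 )6ds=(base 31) 5KQ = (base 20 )dcb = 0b1010101001011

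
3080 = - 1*(- 3080 )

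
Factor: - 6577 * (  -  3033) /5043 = 6649347/1681 =3^1*41^(-2 ) * 337^1*6577^1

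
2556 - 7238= - 4682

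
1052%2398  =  1052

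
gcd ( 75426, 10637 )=967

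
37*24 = 888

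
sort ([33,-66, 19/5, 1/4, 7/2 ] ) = [ - 66,1/4, 7/2,19/5 , 33 ] 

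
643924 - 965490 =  - 321566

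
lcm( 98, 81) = 7938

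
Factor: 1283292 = 2^2*3^2*43^1*829^1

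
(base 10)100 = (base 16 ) 64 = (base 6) 244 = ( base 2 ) 1100100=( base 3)10201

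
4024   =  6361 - 2337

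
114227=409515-295288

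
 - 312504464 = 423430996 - 735935460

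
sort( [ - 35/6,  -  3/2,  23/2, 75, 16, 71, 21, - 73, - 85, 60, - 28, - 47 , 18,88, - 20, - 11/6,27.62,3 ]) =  [ - 85, - 73, - 47, - 28, - 20, -35/6,-11/6, - 3/2,3, 23/2,16, 18,21, 27.62,  60,71,75,88]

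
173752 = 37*4696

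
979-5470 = - 4491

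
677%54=29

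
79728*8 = 637824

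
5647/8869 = 5647/8869=0.64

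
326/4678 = 163/2339= 0.07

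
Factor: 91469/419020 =2^( - 2 ) * 5^(-1)*41^ (  -  1 )*179^1 = 179/820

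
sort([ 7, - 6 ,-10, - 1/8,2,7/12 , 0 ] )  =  [ -10,- 6,- 1/8,0,  7/12,  2, 7 ]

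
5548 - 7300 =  -1752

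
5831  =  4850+981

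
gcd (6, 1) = 1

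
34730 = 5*6946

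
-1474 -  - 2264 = 790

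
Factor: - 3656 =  - 2^3* 457^1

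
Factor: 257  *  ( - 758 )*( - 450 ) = 2^2*3^2*5^2*257^1*379^1  =  87662700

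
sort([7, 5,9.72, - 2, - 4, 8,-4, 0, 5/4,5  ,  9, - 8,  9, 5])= [-8, - 4 , - 4, - 2, 0, 5/4, 5, 5,5, 7, 8,9,9,9.72 ]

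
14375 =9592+4783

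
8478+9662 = 18140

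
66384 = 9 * 7376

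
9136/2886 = 4568/1443 = 3.17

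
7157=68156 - 60999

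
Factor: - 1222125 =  - 3^1 * 5^3*3259^1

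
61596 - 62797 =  - 1201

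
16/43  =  16/43 =0.37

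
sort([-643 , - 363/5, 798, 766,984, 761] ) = [ - 643, - 363/5, 761,  766,798,  984] 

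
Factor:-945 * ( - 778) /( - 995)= -147042/199 =-2^1*3^3 * 7^1*199^( - 1 )*389^1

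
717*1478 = 1059726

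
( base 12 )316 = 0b111000010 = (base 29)ff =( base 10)450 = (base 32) E2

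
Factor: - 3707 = - 11^1*337^1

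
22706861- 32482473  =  -9775612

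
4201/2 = 4201/2 = 2100.50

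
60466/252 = 239 + 17/18 = 239.94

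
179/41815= 179/41815 = 0.00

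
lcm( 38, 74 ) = 1406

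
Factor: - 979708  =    -  2^2*23^2*463^1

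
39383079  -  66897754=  - 27514675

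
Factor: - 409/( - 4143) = 3^( - 1 )*409^1*1381^( - 1 ) 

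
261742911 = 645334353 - 383591442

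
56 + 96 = 152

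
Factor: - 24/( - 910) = 2^2*3^1*5^( - 1)*7^(-1 ) * 13^(-1) = 12/455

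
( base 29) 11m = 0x37C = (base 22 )1ic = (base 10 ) 892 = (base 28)13O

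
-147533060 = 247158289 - 394691349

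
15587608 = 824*18917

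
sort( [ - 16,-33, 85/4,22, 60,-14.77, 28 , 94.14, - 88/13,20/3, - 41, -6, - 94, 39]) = [-94, - 41  , - 33, -16,- 14.77, - 88/13, - 6, 20/3,85/4, 22, 28,39 , 60,94.14 ] 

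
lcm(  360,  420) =2520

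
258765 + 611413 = 870178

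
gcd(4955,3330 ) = 5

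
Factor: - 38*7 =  - 266 = - 2^1 * 7^1 * 19^1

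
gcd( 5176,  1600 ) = 8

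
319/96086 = 319/96086=0.00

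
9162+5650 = 14812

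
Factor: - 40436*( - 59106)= 2^3*3^1*11^1*919^1*9851^1= 2390010216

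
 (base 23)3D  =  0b1010010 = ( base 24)3a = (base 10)82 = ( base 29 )2O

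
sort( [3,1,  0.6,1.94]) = [ 0.6,1,1.94,3]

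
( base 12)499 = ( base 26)10H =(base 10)693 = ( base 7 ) 2010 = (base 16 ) 2b5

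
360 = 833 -473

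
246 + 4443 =4689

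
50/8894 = 25/4447 =0.01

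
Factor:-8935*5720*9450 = -2^4 * 3^3*5^4 * 7^1* 11^1*13^1* 1787^1  =  -482972490000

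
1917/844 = 2 + 229/844 = 2.27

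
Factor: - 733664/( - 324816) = 454/201 = 2^1 * 3^ ( - 1)*67^( - 1)*227^1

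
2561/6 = 426 +5/6 = 426.83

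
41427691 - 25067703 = 16359988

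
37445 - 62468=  - 25023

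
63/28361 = 63/28361= 0.00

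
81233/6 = 81233/6 = 13538.83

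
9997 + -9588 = 409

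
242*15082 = 3649844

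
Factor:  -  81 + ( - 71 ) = -2^3*19^1 = - 152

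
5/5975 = 1/1195 =0.00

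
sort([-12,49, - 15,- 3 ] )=[-15,-12, - 3,49 ]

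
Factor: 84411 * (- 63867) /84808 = - 5391077337/84808= - 2^(-3)*3^3 *61^1*83^1 * 113^1*349^1*10601^( - 1)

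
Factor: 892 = 2^2*223^1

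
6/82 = 3/41 = 0.07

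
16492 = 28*589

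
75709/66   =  1147+7/66 = 1147.11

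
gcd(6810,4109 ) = 1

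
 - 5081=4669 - 9750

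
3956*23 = 90988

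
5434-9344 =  - 3910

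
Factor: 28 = 2^2*7^1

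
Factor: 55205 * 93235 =5147038175 = 5^2 * 29^1*61^1 * 181^1 * 643^1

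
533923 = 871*613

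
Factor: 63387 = 3^2  *7043^1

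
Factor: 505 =5^1*101^1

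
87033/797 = 87033/797= 109.20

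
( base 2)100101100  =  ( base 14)176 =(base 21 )E6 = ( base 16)12C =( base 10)300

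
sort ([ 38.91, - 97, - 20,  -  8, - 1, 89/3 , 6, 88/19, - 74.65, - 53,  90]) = [ - 97 , - 74.65,-53  , -20, - 8 , - 1, 88/19, 6, 89/3,38.91, 90] 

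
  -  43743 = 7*( - 6249)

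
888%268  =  84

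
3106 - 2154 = 952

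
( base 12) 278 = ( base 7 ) 1052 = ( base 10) 380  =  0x17C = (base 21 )I2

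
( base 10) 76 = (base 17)48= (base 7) 136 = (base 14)56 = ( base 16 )4c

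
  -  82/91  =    -  82/91 = -  0.90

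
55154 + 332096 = 387250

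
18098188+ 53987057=72085245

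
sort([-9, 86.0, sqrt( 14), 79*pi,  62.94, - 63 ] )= [ - 63, - 9, sqrt( 14), 62.94,86.0,79*pi]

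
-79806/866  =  - 39903/433 = - 92.15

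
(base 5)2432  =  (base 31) bq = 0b101101111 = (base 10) 367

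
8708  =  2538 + 6170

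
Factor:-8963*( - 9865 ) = 88419995  =  5^1*1973^1 * 8963^1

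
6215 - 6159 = 56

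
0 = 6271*0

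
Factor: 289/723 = 3^( - 1 )*17^2*241^( - 1)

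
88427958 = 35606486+52821472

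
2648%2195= 453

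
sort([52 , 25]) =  [25,  52]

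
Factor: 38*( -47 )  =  - 1786 = - 2^1*19^1 * 47^1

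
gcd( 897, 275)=1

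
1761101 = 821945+939156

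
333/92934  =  37/10326 = 0.00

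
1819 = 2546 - 727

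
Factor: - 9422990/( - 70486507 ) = 2^1 * 5^1* 7^( - 1)*13^(-1 )*83^1* 11353^1 * 774577^( - 1 ) 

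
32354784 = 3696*8754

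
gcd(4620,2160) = 60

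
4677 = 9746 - 5069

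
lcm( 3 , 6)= 6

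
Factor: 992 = 2^5*31^1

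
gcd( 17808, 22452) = 12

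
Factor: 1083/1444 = 3/4 = 2^( - 2)*3^1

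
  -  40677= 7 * ( - 5811 )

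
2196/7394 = 1098/3697 = 0.30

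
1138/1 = 1138 =1138.00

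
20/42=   10/21 = 0.48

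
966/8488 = 483/4244 = 0.11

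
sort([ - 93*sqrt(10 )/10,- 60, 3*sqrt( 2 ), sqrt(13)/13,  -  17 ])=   [ - 60, - 93*sqrt( 10)/10, - 17, sqrt( 13 ) /13, 3*sqrt( 2) ]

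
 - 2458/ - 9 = 273 + 1/9=273.11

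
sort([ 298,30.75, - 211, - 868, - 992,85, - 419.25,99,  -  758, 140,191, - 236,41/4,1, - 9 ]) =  [ - 992, - 868, - 758, - 419.25, - 236, - 211, - 9,1,41/4,  30.75,85,99,140,191,298 ] 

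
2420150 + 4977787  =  7397937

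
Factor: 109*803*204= 17855508  =  2^2*3^1 * 11^1 * 17^1*73^1*109^1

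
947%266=149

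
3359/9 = 3359/9 = 373.22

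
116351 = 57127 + 59224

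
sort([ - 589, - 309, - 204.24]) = [ - 589, - 309,-204.24 ]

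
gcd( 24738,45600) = 114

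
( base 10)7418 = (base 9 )11152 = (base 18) 14g2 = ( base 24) cl2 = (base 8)16372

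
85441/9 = 85441/9 = 9493.44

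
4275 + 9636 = 13911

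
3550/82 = 43  +  12/41=43.29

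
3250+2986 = 6236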